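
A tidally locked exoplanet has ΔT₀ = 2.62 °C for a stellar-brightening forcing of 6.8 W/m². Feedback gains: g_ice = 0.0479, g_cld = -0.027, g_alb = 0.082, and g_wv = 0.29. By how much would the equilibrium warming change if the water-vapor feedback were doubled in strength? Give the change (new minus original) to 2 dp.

3.95 °C

Original: g = 0.3929, ΔT = 2.62/(1−0.3929) = 4.3156 °C.
With doubled water-vapor: g' = 0.6829, ΔT' = 2.62/(1−0.6829) = 8.2624 °C.
Change = 8.2624 − 4.3156 = 3.95 °C.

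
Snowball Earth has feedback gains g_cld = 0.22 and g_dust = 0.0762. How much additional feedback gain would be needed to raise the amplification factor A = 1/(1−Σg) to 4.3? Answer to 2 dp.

Current total gain = 0.2962.
Target gain for A = 4.3: g* = 1 − 1/4.3 = 0.7674.
Additional gain needed = 0.7674 − 0.2962 = 0.47.

0.47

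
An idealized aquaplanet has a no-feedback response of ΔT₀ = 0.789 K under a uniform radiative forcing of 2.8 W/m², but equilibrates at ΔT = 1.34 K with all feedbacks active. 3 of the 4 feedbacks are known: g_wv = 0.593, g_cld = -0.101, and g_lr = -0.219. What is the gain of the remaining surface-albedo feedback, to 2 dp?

Amplification A = ΔT/ΔT₀ = 1.34/0.789 = 1.698.
Total gain g = 1 − 1/A = 1 − 1/1.698 = 0.4111.
Known gains sum to 0.593 − 0.101 − 0.219 = 0.273.
g_alb = 0.4111 − 0.273 = 0.14.

0.14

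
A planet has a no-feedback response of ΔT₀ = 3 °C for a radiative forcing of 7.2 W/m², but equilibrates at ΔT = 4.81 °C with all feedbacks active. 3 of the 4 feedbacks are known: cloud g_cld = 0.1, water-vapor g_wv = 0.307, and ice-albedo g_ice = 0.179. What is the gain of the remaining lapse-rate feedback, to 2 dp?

-0.21

Amplification A = ΔT/ΔT₀ = 4.81/3 = 1.603.
Total gain g = 1 − 1/A = 1 − 1/1.603 = 0.3762.
Known gains sum to 0.1 + 0.307 + 0.179 = 0.586.
g_lr = 0.3762 − 0.586 = -0.21.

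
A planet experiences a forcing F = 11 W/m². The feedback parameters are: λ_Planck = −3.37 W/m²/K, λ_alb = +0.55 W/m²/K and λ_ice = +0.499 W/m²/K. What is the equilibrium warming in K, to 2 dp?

4.74 K

Net feedback parameter λ = (−3.37) + (+0.55) + (+0.499) = -2.321 W/m²/K.
ΔT = −F/λ = −11/(-2.321) = 4.74 K.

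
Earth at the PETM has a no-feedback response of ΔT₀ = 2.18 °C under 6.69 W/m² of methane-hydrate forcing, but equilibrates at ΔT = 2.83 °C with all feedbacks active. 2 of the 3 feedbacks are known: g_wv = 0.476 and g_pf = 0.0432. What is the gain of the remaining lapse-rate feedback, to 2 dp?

Amplification A = ΔT/ΔT₀ = 2.83/2.18 = 1.298.
Total gain g = 1 − 1/A = 1 − 1/1.298 = 0.2296.
Known gains sum to 0.476 + 0.0432 = 0.5192.
g_lr = 0.2296 − 0.5192 = -0.29.

-0.29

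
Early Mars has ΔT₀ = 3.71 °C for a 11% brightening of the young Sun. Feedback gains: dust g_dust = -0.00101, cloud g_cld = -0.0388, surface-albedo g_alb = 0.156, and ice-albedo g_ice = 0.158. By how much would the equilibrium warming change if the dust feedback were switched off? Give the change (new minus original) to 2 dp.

Original: g = 0.27419, ΔT = 3.71/(1−0.27419) = 5.1115 °C.
Without dust: g' = 0.2752, ΔT' = 3.71/(1−0.2752) = 5.1187 °C.
Change = 5.1187 − 5.1115 = 0.01 °C.

0.01 °C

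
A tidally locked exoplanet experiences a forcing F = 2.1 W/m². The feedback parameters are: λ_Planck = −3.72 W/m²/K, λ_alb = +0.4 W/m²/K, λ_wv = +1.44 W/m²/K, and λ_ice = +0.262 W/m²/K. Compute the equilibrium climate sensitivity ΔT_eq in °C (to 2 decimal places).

Net feedback parameter λ = (−3.72) + (+0.4) + (+1.44) + (+0.262) = -1.618 W/m²/K.
ΔT = −F/λ = −2.1/(-1.618) = 1.30 °C.

1.30 °C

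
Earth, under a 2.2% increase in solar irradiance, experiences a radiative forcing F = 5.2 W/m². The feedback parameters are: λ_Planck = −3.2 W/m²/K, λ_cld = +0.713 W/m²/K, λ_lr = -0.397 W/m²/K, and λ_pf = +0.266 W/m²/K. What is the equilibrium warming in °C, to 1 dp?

Net feedback parameter λ = (−3.2) + (+0.713) + (-0.397) + (+0.266) = -2.618 W/m²/K.
ΔT = −F/λ = −5.2/(-2.618) = 2.0 °C.

2.0 °C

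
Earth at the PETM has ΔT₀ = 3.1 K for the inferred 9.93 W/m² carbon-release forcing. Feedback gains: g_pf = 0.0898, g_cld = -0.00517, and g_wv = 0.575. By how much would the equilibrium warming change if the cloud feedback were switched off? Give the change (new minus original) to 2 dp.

0.14 K

Original: g = 0.65963, ΔT = 3.1/(1−0.65963) = 9.1077 K.
Without cloud: g' = 0.6648, ΔT' = 3.1/(1−0.6648) = 9.2482 K.
Change = 9.2482 − 9.1077 = 0.14 K.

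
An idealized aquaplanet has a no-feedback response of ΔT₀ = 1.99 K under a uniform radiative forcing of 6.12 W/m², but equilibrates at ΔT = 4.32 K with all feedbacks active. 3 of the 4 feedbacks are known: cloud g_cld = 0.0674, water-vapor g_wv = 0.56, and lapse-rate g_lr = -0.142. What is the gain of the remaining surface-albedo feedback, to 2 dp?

Amplification A = ΔT/ΔT₀ = 4.32/1.99 = 2.171.
Total gain g = 1 − 1/A = 1 − 1/2.171 = 0.5394.
Known gains sum to 0.0674 + 0.56 − 0.142 = 0.4854.
g_alb = 0.5394 − 0.4854 = 0.05.

0.05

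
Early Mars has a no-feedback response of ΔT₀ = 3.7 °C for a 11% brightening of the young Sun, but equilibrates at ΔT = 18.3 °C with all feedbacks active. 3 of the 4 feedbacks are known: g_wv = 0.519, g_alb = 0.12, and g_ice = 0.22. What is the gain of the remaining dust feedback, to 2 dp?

-0.06

Amplification A = ΔT/ΔT₀ = 18.3/3.7 = 4.946.
Total gain g = 1 − 1/A = 1 − 1/4.946 = 0.7978.
Known gains sum to 0.519 + 0.12 + 0.22 = 0.859.
g_dust = 0.7978 − 0.859 = -0.06.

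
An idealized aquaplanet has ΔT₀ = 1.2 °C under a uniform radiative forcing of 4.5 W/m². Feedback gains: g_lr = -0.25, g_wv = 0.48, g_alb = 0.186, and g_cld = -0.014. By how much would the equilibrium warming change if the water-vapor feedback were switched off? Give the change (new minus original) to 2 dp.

Original: g = 0.402, ΔT = 1.2/(1−0.402) = 2.0067 °C.
Without water-vapor: g' = -0.078, ΔT' = 1.2/(1+0.078) = 1.1132 °C.
Change = 1.1132 − 2.0067 = -0.89 °C.

-0.89 °C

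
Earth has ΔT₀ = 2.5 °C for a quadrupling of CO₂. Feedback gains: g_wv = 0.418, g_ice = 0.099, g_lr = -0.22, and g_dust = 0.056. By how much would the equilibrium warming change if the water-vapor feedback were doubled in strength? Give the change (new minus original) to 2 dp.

Original: g = 0.353, ΔT = 2.5/(1−0.353) = 3.8640 °C.
With doubled water-vapor: g' = 0.771, ΔT' = 2.5/(1−0.771) = 10.9170 °C.
Change = 10.9170 − 3.8640 = 7.05 °C.

7.05 °C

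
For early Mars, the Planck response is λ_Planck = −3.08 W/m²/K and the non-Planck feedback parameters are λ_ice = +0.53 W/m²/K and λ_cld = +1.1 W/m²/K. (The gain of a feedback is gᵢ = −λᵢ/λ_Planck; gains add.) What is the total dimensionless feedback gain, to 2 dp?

Convert to gains: g_ice = 0.53/3.08 = 0.1721; g_cld = 1.1/3.08 = 0.3571.
Total gain g = 0.5292.

0.53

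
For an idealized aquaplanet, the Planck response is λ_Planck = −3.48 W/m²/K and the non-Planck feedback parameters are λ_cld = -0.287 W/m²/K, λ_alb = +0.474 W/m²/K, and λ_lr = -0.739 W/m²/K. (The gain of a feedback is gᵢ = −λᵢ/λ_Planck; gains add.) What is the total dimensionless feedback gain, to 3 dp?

-0.159

Convert to gains: g_cld = -0.287/3.48 = -0.08247; g_alb = 0.474/3.48 = 0.1362; g_lr = -0.739/3.48 = -0.2124.
Total gain g = -0.15867.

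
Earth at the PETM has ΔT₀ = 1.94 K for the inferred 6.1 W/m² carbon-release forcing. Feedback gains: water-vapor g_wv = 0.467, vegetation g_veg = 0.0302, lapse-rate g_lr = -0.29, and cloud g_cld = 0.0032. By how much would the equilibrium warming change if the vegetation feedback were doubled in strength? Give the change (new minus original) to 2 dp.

Original: g = 0.2104, ΔT = 1.94/(1−0.2104) = 2.4569 K.
With doubled vegetation: g' = 0.2406, ΔT' = 1.94/(1−0.2406) = 2.5546 K.
Change = 2.5546 − 2.4569 = 0.10 K.

0.10 K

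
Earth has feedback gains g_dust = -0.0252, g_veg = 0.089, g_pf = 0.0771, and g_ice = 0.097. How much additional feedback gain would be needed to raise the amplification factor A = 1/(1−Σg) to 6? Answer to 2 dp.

Current total gain = 0.2379.
Target gain for A = 6: g* = 1 − 1/6 = 0.8333.
Additional gain needed = 0.8333 − 0.2379 = 0.60.

0.60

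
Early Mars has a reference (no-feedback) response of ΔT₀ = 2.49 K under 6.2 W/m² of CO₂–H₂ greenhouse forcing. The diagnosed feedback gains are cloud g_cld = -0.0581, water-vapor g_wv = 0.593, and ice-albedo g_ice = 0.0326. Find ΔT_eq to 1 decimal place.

Total gain g = -0.0581 + 0.593 + 0.0326 = 0.5675.
Amplification A = 1/(1 − 0.5675) = 2.312.
ΔT = 2.49 × 2.312 = 5.8 K.

5.8 K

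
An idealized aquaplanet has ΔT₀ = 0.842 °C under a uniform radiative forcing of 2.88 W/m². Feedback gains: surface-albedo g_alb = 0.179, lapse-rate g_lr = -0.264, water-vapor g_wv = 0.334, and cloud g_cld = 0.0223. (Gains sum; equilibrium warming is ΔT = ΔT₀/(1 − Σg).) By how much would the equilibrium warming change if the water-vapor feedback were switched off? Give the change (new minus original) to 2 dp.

-0.36 °C

Original: g = 0.2713, ΔT = 0.842/(1−0.2713) = 1.1555 °C.
Without water-vapor: g' = -0.0627, ΔT' = 0.842/(1+0.0627) = 0.7923 °C.
Change = 0.7923 − 1.1555 = -0.36 °C.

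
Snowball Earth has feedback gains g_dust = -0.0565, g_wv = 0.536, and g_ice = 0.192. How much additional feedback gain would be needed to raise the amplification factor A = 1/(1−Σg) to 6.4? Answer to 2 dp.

Current total gain = 0.6715.
Target gain for A = 6.4: g* = 1 − 1/6.4 = 0.8438.
Additional gain needed = 0.8438 − 0.6715 = 0.17.

0.17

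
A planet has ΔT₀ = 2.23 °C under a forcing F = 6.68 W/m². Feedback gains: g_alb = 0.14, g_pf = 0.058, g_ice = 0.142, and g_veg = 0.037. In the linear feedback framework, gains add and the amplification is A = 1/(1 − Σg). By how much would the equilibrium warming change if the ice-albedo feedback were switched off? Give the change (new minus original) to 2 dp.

-0.66 °C

Original: g = 0.377, ΔT = 2.23/(1−0.377) = 3.5795 °C.
Without ice-albedo: g' = 0.235, ΔT' = 2.23/(1−0.235) = 2.9150 °C.
Change = 2.9150 − 3.5795 = -0.66 °C.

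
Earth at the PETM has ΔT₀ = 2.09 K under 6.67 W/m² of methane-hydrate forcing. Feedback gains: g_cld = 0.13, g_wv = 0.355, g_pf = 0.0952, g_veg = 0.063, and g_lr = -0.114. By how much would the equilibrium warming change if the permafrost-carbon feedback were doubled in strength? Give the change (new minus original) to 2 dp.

1.13 K

Original: g = 0.5292, ΔT = 2.09/(1−0.5292) = 4.4393 K.
With doubled permafrost-carbon: g' = 0.6244, ΔT' = 2.09/(1−0.6244) = 5.5644 K.
Change = 5.5644 − 4.4393 = 1.13 K.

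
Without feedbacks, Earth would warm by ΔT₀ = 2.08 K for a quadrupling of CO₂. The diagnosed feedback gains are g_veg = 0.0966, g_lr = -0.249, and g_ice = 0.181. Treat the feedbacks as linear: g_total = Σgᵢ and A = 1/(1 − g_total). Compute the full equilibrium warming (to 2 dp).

Total gain g = 0.0966 − 0.249 + 0.181 = 0.0286.
Amplification A = 1/(1 − 0.0286) = 1.029.
ΔT = 2.08 × 1.029 = 2.14 K.

2.14 K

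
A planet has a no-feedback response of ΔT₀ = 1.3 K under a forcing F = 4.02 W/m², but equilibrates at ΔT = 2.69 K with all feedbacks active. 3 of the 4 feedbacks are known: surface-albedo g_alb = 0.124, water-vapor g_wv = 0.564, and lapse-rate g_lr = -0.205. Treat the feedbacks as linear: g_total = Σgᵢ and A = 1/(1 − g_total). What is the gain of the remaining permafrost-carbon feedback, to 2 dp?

0.03

Amplification A = ΔT/ΔT₀ = 2.69/1.3 = 2.069.
Total gain g = 1 − 1/A = 1 − 1/2.069 = 0.5167.
Known gains sum to 0.124 + 0.564 − 0.205 = 0.483.
g_pf = 0.5167 − 0.483 = 0.03.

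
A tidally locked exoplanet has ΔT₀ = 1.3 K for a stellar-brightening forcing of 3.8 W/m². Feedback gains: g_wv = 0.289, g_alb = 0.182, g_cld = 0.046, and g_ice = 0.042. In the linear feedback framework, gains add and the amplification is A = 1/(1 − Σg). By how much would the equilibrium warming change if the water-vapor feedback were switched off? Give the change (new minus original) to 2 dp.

-1.17 K

Original: g = 0.559, ΔT = 1.3/(1−0.559) = 2.9478 K.
Without water-vapor: g' = 0.27, ΔT' = 1.3/(1−0.27) = 1.7808 K.
Change = 1.7808 − 2.9478 = -1.17 K.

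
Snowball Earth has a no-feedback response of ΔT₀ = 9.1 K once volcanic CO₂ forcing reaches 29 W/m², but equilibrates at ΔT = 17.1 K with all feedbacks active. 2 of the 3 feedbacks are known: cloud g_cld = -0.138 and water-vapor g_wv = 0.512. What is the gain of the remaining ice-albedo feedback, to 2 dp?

0.09

Amplification A = ΔT/ΔT₀ = 17.1/9.1 = 1.879.
Total gain g = 1 − 1/A = 1 − 1/1.879 = 0.4678.
Known gains sum to -0.138 + 0.512 = 0.374.
g_ice = 0.4678 − 0.374 = 0.09.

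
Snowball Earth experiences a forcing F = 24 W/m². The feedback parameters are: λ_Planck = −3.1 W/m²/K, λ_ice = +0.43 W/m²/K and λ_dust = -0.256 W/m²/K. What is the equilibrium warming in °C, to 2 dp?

Net feedback parameter λ = (−3.1) + (+0.43) + (-0.256) = -2.926 W/m²/K.
ΔT = −F/λ = −24/(-2.926) = 8.20 °C.

8.20 °C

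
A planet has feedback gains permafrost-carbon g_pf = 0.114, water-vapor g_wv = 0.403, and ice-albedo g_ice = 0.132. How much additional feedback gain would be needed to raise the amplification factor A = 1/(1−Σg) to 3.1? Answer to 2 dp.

Current total gain = 0.649.
Target gain for A = 3.1: g* = 1 − 1/3.1 = 0.6774.
Additional gain needed = 0.6774 − 0.649 = 0.03.

0.03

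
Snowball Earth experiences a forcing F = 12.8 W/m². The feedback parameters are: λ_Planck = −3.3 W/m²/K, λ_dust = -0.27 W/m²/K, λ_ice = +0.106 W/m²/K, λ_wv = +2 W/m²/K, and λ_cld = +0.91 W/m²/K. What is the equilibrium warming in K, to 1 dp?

23.1 K

Net feedback parameter λ = (−3.3) + (-0.27) + (+0.106) + (+2) + (+0.91) = -0.554 W/m²/K.
ΔT = −F/λ = −12.8/(-0.554) = 23.1 K.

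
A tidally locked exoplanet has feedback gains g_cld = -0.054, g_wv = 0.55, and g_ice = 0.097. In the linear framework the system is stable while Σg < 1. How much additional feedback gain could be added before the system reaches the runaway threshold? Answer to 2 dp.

0.41

Current total gain = -0.054 + 0.55 + 0.097 = 0.593.
Margin to runaway = 1 − 0.593 = 0.41.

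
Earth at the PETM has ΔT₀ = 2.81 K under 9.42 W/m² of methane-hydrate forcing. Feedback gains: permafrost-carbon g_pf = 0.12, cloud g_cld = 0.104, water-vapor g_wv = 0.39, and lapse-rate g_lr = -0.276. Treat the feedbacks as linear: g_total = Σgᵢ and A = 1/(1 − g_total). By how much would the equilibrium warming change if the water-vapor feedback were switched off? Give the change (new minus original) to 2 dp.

-1.57 K

Original: g = 0.338, ΔT = 2.81/(1−0.338) = 4.2447 K.
Without water-vapor: g' = -0.052, ΔT' = 2.81/(1+0.052) = 2.6711 K.
Change = 2.6711 − 4.2447 = -1.57 K.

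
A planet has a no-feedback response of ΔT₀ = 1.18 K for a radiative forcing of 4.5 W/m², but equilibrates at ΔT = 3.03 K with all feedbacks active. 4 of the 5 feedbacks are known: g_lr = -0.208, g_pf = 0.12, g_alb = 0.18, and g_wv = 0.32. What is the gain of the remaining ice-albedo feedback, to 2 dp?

Amplification A = ΔT/ΔT₀ = 3.03/1.18 = 2.568.
Total gain g = 1 − 1/A = 1 − 1/2.568 = 0.6106.
Known gains sum to -0.208 + 0.12 + 0.18 + 0.32 = 0.412.
g_ice = 0.6106 − 0.412 = 0.20.

0.20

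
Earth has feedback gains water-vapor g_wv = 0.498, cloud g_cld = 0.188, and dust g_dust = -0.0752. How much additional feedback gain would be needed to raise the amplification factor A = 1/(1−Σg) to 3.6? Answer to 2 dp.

Current total gain = 0.6108.
Target gain for A = 3.6: g* = 1 − 1/3.6 = 0.7222.
Additional gain needed = 0.7222 − 0.6108 = 0.11.

0.11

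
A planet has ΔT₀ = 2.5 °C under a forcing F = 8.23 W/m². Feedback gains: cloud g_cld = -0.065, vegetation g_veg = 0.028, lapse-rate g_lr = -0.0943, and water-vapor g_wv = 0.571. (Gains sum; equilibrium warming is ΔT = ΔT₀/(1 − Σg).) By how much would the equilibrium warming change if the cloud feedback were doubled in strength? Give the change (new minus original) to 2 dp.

-0.46 °C

Original: g = 0.4397, ΔT = 2.5/(1−0.4397) = 4.4619 °C.
With doubled cloud: g' = 0.3747, ΔT' = 2.5/(1−0.3747) = 3.9981 °C.
Change = 3.9981 − 4.4619 = -0.46 °C.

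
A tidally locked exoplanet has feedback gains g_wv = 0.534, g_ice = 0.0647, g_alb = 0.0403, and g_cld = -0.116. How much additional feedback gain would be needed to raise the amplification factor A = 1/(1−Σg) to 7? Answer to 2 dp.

Current total gain = 0.523.
Target gain for A = 7: g* = 1 − 1/7 = 0.8571.
Additional gain needed = 0.8571 − 0.523 = 0.33.

0.33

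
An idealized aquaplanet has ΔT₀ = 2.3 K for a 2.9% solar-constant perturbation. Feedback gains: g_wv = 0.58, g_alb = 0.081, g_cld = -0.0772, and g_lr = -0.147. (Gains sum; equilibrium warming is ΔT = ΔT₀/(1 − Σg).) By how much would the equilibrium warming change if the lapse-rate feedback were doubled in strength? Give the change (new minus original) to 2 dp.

Original: g = 0.4368, ΔT = 2.3/(1−0.4368) = 4.0838 K.
With doubled lapse-rate: g' = 0.2898, ΔT' = 2.3/(1−0.2898) = 3.2385 K.
Change = 3.2385 − 4.0838 = -0.85 K.

-0.85 K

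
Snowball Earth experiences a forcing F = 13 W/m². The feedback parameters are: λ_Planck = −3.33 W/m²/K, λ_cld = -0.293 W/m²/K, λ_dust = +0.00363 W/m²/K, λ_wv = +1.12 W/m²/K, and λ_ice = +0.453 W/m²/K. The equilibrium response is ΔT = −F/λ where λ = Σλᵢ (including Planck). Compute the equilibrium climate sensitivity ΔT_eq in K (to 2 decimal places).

Net feedback parameter λ = (−3.33) + (-0.293) + (+0.00363) + (+1.12) + (+0.453) = -2.04637 W/m²/K.
ΔT = −F/λ = −13/(-2.04637) = 6.35 K.

6.35 K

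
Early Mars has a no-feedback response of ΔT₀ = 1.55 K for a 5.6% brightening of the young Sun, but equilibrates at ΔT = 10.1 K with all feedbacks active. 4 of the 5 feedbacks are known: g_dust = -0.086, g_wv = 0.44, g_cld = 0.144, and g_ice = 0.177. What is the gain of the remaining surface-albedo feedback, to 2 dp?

0.17

Amplification A = ΔT/ΔT₀ = 10.1/1.55 = 6.516.
Total gain g = 1 − 1/A = 1 − 1/6.516 = 0.8465.
Known gains sum to -0.086 + 0.44 + 0.144 + 0.177 = 0.675.
g_alb = 0.8465 − 0.675 = 0.17.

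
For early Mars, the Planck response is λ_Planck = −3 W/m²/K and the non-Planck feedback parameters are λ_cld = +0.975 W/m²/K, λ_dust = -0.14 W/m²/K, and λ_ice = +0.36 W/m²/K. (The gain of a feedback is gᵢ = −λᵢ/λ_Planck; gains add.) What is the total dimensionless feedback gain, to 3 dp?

Convert to gains: g_cld = 0.975/3 = 0.325; g_dust = -0.14/3 = -0.04667; g_ice = 0.36/3 = 0.12.
Total gain g = 0.39833.

0.398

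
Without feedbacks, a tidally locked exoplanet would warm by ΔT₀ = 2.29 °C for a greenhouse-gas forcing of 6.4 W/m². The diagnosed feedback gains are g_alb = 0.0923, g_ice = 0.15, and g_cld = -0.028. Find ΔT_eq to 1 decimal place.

Total gain g = 0.0923 + 0.15 − 0.028 = 0.2143.
Amplification A = 1/(1 − 0.2143) = 1.273.
ΔT = 2.29 × 1.273 = 2.9 °C.

2.9 °C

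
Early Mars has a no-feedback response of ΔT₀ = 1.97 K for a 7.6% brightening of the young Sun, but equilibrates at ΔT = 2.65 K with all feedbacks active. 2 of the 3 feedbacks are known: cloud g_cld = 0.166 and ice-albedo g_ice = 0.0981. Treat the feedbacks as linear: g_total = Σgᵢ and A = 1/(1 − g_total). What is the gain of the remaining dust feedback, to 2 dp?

Amplification A = ΔT/ΔT₀ = 2.65/1.97 = 1.345.
Total gain g = 1 − 1/A = 1 − 1/1.345 = 0.2565.
Known gains sum to 0.166 + 0.0981 = 0.2641.
g_dust = 0.2565 − 0.2641 = -0.01.

-0.01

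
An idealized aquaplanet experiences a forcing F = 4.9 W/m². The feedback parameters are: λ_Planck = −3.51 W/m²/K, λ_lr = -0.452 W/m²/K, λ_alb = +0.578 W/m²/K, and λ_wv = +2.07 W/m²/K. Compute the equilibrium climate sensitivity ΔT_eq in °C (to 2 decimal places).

Net feedback parameter λ = (−3.51) + (-0.452) + (+0.578) + (+2.07) = -1.314 W/m²/K.
ΔT = −F/λ = −4.9/(-1.314) = 3.73 °C.

3.73 °C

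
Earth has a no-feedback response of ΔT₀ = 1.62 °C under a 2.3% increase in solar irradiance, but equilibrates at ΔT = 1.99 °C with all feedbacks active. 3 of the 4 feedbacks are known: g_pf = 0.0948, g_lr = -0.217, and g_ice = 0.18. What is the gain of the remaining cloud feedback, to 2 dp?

Amplification A = ΔT/ΔT₀ = 1.99/1.62 = 1.228.
Total gain g = 1 − 1/A = 1 − 1/1.228 = 0.1857.
Known gains sum to 0.0948 − 0.217 + 0.18 = 0.0578.
g_cld = 0.1857 − 0.0578 = 0.13.

0.13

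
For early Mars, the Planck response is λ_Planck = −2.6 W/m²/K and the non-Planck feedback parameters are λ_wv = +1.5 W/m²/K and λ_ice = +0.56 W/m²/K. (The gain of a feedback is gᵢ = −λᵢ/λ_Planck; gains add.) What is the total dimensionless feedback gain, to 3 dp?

Convert to gains: g_wv = 1.5/2.6 = 0.5769; g_ice = 0.56/2.6 = 0.2154.
Total gain g = 0.7923.

0.792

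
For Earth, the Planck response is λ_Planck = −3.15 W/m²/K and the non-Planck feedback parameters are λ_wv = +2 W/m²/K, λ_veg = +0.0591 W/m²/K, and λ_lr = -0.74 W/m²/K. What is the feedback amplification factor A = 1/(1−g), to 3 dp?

Convert to gains: g_wv = 2/3.15 = 0.6349; g_veg = 0.0591/3.15 = 0.01876; g_lr = -0.74/3.15 = -0.2349.
Total gain g = 0.41876.
A = 1/(1 − 0.41876) = 1.720.

1.720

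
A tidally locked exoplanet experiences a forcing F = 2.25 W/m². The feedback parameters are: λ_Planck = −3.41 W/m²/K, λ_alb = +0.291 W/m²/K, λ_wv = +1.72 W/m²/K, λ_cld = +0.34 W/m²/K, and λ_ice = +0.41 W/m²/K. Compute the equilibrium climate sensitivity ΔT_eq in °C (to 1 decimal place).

Net feedback parameter λ = (−3.41) + (+0.291) + (+1.72) + (+0.34) + (+0.41) = -0.649 W/m²/K.
ΔT = −F/λ = −2.25/(-0.649) = 3.5 °C.

3.5 °C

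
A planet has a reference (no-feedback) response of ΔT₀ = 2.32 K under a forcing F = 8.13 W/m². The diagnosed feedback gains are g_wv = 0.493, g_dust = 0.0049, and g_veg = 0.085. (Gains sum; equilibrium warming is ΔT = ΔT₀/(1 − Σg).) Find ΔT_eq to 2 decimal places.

5.56 K

Total gain g = 0.493 + 0.0049 + 0.085 = 0.5829.
Amplification A = 1/(1 − 0.5829) = 2.398.
ΔT = 2.32 × 2.398 = 5.56 K.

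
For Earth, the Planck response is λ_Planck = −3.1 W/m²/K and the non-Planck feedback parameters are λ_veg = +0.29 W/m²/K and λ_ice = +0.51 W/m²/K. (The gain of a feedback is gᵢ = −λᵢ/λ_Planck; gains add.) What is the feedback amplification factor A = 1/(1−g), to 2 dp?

1.35

Convert to gains: g_veg = 0.29/3.1 = 0.09355; g_ice = 0.51/3.1 = 0.1645.
Total gain g = 0.25805.
A = 1/(1 − 0.25805) = 1.35.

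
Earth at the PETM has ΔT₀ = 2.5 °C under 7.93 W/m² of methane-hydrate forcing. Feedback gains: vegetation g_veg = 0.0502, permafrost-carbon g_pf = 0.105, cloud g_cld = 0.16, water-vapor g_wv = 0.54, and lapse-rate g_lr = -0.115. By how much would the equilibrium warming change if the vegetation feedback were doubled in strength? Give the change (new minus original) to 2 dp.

Original: g = 0.7402, ΔT = 2.5/(1−0.7402) = 9.6228 °C.
With doubled vegetation: g' = 0.7904, ΔT' = 2.5/(1−0.7904) = 11.9275 °C.
Change = 11.9275 − 9.6228 = 2.30 °C.

2.30 °C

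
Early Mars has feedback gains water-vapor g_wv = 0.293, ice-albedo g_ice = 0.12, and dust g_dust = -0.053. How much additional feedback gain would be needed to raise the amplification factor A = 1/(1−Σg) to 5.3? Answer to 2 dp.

0.45

Current total gain = 0.36.
Target gain for A = 5.3: g* = 1 − 1/5.3 = 0.8113.
Additional gain needed = 0.8113 − 0.36 = 0.45.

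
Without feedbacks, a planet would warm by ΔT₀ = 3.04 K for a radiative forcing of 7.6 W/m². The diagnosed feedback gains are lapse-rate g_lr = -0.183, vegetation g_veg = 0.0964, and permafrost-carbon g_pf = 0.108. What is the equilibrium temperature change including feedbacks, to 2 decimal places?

Total gain g = -0.183 + 0.0964 + 0.108 = 0.0214.
Amplification A = 1/(1 − 0.0214) = 1.022.
ΔT = 3.04 × 1.022 = 3.11 K.

3.11 K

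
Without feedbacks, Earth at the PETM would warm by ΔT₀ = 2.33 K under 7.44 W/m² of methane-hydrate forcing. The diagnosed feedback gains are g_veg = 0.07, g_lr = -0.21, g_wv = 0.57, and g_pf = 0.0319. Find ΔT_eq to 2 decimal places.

4.33 K

Total gain g = 0.07 − 0.21 + 0.57 + 0.0319 = 0.4619.
Amplification A = 1/(1 − 0.4619) = 1.858.
ΔT = 2.33 × 1.858 = 4.33 K.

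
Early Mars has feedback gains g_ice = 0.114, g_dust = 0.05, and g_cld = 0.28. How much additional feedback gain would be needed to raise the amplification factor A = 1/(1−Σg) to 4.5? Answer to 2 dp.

0.33

Current total gain = 0.444.
Target gain for A = 4.5: g* = 1 − 1/4.5 = 0.7778.
Additional gain needed = 0.7778 − 0.444 = 0.33.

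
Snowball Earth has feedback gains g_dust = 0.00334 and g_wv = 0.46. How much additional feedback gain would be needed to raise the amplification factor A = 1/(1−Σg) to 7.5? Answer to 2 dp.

0.40

Current total gain = 0.46334.
Target gain for A = 7.5: g* = 1 − 1/7.5 = 0.8667.
Additional gain needed = 0.8667 − 0.46334 = 0.40.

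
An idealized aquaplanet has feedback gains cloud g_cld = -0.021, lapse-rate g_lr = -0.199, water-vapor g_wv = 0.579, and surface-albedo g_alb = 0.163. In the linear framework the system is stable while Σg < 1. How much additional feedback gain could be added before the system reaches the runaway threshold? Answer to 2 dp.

Current total gain = -0.021 − 0.199 + 0.579 + 0.163 = 0.522.
Margin to runaway = 1 − 0.522 = 0.48.

0.48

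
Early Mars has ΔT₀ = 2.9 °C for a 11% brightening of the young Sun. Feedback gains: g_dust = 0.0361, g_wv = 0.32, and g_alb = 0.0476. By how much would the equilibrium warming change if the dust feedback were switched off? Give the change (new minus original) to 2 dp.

-0.28 °C

Original: g = 0.4037, ΔT = 2.9/(1−0.4037) = 4.8633 °C.
Without dust: g' = 0.3676, ΔT' = 2.9/(1−0.3676) = 4.5857 °C.
Change = 4.5857 − 4.8633 = -0.28 °C.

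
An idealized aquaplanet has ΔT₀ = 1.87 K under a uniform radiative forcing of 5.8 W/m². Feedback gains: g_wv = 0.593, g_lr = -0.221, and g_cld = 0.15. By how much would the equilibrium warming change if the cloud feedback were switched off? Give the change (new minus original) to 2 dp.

Original: g = 0.522, ΔT = 1.87/(1−0.522) = 3.9121 K.
Without cloud: g' = 0.372, ΔT' = 1.87/(1−0.372) = 2.9777 K.
Change = 2.9777 − 3.9121 = -0.93 K.

-0.93 K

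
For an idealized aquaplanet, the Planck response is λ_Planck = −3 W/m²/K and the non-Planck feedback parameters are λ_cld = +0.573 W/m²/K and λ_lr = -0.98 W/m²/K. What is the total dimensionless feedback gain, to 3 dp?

-0.136

Convert to gains: g_cld = 0.573/3 = 0.191; g_lr = -0.98/3 = -0.3267.
Total gain g = -0.1357.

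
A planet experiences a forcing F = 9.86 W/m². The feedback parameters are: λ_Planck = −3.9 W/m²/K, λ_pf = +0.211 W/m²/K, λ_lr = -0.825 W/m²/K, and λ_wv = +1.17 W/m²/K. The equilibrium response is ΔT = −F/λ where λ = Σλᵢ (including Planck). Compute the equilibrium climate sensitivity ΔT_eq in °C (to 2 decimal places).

2.95 °C

Net feedback parameter λ = (−3.9) + (+0.211) + (-0.825) + (+1.17) = -3.344 W/m²/K.
ΔT = −F/λ = −9.86/(-3.344) = 2.95 °C.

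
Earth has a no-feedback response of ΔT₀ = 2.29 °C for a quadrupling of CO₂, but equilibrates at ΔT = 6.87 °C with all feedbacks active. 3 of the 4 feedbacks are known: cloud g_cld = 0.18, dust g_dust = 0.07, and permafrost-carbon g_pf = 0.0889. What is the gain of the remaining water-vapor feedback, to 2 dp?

Amplification A = ΔT/ΔT₀ = 6.87/2.29 = 3.
Total gain g = 1 − 1/A = 1 − 1/3 = 0.6667.
Known gains sum to 0.18 + 0.07 + 0.0889 = 0.3389.
g_wv = 0.6667 − 0.3389 = 0.33.

0.33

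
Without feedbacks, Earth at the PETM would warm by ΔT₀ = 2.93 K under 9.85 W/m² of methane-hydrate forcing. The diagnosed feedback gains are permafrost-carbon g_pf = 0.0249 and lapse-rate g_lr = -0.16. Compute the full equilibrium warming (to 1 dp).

2.6 K

Total gain g = 0.0249 − 0.16 = -0.1351.
Amplification A = 1/(1 + 0.1351) = 0.881.
ΔT = 2.93 × 0.881 = 2.6 K.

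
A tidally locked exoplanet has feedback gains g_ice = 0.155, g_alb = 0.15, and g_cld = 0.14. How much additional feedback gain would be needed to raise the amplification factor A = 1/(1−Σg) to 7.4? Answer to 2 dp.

0.42

Current total gain = 0.445.
Target gain for A = 7.4: g* = 1 − 1/7.4 = 0.8649.
Additional gain needed = 0.8649 − 0.445 = 0.42.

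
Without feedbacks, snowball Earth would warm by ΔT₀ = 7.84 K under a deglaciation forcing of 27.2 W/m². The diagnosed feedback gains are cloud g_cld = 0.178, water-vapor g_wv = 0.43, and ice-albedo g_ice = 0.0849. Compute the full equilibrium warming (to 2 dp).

Total gain g = 0.178 + 0.43 + 0.0849 = 0.6929.
Amplification A = 1/(1 − 0.6929) = 3.256.
ΔT = 7.84 × 3.256 = 25.53 K.

25.53 K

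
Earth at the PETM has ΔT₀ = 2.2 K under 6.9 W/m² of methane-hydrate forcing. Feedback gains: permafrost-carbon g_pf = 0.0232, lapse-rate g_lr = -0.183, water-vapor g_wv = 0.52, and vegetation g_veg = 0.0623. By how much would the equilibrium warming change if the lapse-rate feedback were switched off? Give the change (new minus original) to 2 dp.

1.77 K

Original: g = 0.4225, ΔT = 2.2/(1−0.4225) = 3.8095 K.
Without lapse-rate: g' = 0.6055, ΔT' = 2.2/(1−0.6055) = 5.5767 K.
Change = 5.5767 − 3.8095 = 1.77 K.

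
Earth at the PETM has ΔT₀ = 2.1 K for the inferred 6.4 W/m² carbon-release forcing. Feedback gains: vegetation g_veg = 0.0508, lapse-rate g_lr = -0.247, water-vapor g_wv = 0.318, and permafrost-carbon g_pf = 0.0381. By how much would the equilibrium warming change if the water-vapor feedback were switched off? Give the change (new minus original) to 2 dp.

-0.69 K

Original: g = 0.1599, ΔT = 2.1/(1−0.1599) = 2.4997 K.
Without water-vapor: g' = -0.1581, ΔT' = 2.1/(1+0.1581) = 1.8133 K.
Change = 1.8133 − 2.4997 = -0.69 K.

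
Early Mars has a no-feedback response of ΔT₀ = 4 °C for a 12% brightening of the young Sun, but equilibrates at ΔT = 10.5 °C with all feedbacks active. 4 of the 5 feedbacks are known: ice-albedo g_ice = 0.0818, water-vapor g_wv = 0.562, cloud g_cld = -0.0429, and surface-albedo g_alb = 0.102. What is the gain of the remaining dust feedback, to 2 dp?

Amplification A = ΔT/ΔT₀ = 10.5/4 = 2.625.
Total gain g = 1 − 1/A = 1 − 1/2.625 = 0.619.
Known gains sum to 0.0818 + 0.562 − 0.0429 + 0.102 = 0.7029.
g_dust = 0.619 − 0.7029 = -0.08.

-0.08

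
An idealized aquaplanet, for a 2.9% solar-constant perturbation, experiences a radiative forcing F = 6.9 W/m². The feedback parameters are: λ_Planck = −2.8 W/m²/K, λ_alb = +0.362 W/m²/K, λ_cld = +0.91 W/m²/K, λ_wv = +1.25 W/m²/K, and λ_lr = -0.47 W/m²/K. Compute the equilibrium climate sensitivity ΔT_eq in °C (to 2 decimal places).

9.22 °C

Net feedback parameter λ = (−2.8) + (+0.362) + (+0.91) + (+1.25) + (-0.47) = -0.748 W/m²/K.
ΔT = −F/λ = −6.9/(-0.748) = 9.22 °C.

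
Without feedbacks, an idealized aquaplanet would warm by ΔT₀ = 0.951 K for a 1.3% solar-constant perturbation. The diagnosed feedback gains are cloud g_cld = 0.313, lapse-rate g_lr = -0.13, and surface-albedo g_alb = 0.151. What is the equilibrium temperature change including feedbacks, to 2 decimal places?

Total gain g = 0.313 − 0.13 + 0.151 = 0.334.
Amplification A = 1/(1 − 0.334) = 1.502.
ΔT = 0.951 × 1.502 = 1.43 K.

1.43 K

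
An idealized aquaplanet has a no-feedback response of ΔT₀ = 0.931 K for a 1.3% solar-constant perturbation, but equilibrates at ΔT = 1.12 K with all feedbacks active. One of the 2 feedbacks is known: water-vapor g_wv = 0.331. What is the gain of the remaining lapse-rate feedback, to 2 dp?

Amplification A = ΔT/ΔT₀ = 1.12/0.931 = 1.203.
Total gain g = 1 − 1/A = 1 − 1/1.203 = 0.1687.
The known gain is 0.331.
g_lr = 0.1687 − 0.331 = -0.16.

-0.16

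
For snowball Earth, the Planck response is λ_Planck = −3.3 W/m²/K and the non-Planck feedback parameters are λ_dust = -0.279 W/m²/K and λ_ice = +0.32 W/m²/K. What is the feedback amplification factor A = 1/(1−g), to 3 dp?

1.013

Convert to gains: g_dust = -0.279/3.3 = -0.08455; g_ice = 0.32/3.3 = 0.09697.
Total gain g = 0.01242.
A = 1/(1 − 0.01242) = 1.013.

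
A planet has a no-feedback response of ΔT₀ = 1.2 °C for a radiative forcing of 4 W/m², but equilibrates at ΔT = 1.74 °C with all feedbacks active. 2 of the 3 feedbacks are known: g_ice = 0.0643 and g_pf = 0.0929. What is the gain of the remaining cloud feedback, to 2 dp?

0.15

Amplification A = ΔT/ΔT₀ = 1.74/1.2 = 1.45.
Total gain g = 1 − 1/A = 1 − 1/1.45 = 0.3103.
Known gains sum to 0.0643 + 0.0929 = 0.1572.
g_cld = 0.3103 − 0.1572 = 0.15.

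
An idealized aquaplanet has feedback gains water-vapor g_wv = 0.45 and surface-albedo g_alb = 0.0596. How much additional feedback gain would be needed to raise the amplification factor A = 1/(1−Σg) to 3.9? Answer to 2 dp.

0.23

Current total gain = 0.5096.
Target gain for A = 3.9: g* = 1 − 1/3.9 = 0.7436.
Additional gain needed = 0.7436 − 0.5096 = 0.23.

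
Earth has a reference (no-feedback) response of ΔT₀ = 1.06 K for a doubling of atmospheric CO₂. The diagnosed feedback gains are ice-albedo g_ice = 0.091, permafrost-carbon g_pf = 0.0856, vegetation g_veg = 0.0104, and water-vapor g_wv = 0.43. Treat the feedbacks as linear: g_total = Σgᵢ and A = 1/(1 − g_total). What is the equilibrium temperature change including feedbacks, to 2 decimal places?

Total gain g = 0.091 + 0.0856 + 0.0104 + 0.43 = 0.617.
Amplification A = 1/(1 − 0.617) = 2.611.
ΔT = 1.06 × 2.611 = 2.77 K.

2.77 K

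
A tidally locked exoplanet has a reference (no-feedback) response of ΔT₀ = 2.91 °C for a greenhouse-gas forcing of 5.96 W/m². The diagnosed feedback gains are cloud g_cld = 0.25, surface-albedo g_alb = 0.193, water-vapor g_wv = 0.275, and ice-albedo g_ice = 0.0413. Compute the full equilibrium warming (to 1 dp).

Total gain g = 0.25 + 0.193 + 0.275 + 0.0413 = 0.7593.
Amplification A = 1/(1 − 0.7593) = 4.155.
ΔT = 2.91 × 4.155 = 12.1 °C.

12.1 °C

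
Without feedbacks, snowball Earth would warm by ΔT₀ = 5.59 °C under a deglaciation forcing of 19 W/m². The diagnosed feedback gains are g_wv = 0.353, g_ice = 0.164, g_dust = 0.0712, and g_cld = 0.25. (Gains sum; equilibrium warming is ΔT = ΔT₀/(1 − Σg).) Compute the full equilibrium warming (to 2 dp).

34.55 °C

Total gain g = 0.353 + 0.164 + 0.0712 + 0.25 = 0.8382.
Amplification A = 1/(1 − 0.8382) = 6.18.
ΔT = 5.59 × 6.18 = 34.55 °C.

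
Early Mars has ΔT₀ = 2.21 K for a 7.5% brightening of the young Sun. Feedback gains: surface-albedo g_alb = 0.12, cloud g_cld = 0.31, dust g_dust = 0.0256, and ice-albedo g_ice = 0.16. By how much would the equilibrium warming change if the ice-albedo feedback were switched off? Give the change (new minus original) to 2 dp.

-1.69 K

Original: g = 0.6156, ΔT = 2.21/(1−0.6156) = 5.7492 K.
Without ice-albedo: g' = 0.4556, ΔT' = 2.21/(1−0.4556) = 4.0595 K.
Change = 4.0595 − 5.7492 = -1.69 K.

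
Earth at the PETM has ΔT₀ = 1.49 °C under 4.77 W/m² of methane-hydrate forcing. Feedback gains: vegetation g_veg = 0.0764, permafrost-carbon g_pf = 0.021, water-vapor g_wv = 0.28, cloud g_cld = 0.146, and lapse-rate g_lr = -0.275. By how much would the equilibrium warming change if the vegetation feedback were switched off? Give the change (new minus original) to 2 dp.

Original: g = 0.2484, ΔT = 1.49/(1−0.2484) = 1.9824 °C.
Without vegetation: g' = 0.172, ΔT' = 1.49/(1−0.172) = 1.7995 °C.
Change = 1.7995 − 1.9824 = -0.18 °C.

-0.18 °C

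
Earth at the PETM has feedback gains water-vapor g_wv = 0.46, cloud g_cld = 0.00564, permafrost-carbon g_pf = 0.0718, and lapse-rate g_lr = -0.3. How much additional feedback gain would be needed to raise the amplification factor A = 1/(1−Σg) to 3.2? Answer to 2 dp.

Current total gain = 0.23744.
Target gain for A = 3.2: g* = 1 − 1/3.2 = 0.6875.
Additional gain needed = 0.6875 − 0.23744 = 0.45.

0.45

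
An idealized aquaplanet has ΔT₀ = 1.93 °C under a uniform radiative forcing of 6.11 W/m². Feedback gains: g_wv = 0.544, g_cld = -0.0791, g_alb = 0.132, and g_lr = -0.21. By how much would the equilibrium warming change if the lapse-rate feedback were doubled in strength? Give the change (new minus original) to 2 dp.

-0.80 °C

Original: g = 0.3869, ΔT = 1.93/(1−0.3869) = 3.1479 °C.
With doubled lapse-rate: g' = 0.1769, ΔT' = 1.93/(1−0.1769) = 2.3448 °C.
Change = 2.3448 − 3.1479 = -0.80 °C.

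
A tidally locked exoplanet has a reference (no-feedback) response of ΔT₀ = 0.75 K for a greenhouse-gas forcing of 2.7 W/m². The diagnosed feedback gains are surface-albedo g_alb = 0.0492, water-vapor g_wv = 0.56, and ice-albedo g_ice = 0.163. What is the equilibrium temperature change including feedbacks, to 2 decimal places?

3.29 K

Total gain g = 0.0492 + 0.56 + 0.163 = 0.7722.
Amplification A = 1/(1 − 0.7722) = 4.39.
ΔT = 0.75 × 4.39 = 3.29 K.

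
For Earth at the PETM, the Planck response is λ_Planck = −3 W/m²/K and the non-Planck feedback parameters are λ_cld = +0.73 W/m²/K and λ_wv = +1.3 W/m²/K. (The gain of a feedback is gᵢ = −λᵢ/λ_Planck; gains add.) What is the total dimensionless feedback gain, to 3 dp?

0.677

Convert to gains: g_cld = 0.73/3 = 0.2433; g_wv = 1.3/3 = 0.4333.
Total gain g = 0.6766.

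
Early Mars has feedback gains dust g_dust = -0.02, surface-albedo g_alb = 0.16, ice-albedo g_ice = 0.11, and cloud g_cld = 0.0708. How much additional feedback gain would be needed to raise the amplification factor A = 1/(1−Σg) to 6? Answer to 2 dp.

0.51

Current total gain = 0.3208.
Target gain for A = 6: g* = 1 − 1/6 = 0.8333.
Additional gain needed = 0.8333 − 0.3208 = 0.51.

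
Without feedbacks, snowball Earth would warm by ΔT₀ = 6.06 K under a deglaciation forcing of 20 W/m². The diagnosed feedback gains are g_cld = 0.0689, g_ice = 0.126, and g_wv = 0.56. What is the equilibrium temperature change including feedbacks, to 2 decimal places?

24.72 K

Total gain g = 0.0689 + 0.126 + 0.56 = 0.7549.
Amplification A = 1/(1 − 0.7549) = 4.08.
ΔT = 6.06 × 4.08 = 24.72 K.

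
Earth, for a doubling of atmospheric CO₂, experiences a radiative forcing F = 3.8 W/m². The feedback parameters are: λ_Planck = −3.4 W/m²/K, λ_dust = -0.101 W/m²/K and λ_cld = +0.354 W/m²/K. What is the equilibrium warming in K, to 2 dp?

1.21 K

Net feedback parameter λ = (−3.4) + (-0.101) + (+0.354) = -3.147 W/m²/K.
ΔT = −F/λ = −3.8/(-3.147) = 1.21 K.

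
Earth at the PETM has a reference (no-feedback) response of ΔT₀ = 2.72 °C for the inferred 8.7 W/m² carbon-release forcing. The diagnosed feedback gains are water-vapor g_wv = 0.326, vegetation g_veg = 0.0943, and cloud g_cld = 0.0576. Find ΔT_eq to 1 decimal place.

Total gain g = 0.326 + 0.0943 + 0.0576 = 0.4779.
Amplification A = 1/(1 − 0.4779) = 1.915.
ΔT = 2.72 × 1.915 = 5.2 °C.

5.2 °C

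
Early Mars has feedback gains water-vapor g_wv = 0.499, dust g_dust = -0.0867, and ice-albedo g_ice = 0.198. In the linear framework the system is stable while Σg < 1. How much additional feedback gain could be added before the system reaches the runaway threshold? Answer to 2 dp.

Current total gain = 0.499 − 0.0867 + 0.198 = 0.6103.
Margin to runaway = 1 − 0.6103 = 0.39.

0.39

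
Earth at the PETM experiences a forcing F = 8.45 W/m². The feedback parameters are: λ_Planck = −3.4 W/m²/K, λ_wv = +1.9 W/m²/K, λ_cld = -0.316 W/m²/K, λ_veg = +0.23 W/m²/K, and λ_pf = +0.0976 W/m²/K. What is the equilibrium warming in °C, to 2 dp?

Net feedback parameter λ = (−3.4) + (+1.9) + (-0.316) + (+0.23) + (+0.0976) = -1.4884 W/m²/K.
ΔT = −F/λ = −8.45/(-1.4884) = 5.68 °C.

5.68 °C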